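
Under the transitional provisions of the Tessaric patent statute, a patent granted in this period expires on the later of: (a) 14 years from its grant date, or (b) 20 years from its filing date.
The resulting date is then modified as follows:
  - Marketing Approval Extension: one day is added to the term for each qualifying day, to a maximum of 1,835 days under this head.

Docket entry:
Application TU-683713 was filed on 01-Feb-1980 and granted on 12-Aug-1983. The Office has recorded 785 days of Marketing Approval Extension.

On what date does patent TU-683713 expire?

(a) grant + 14 years → 12 August 1997.
(b) filing + 20 years → 1 February 2000.
Later of the two: 1 February 2000.
Marketing Approval Extension: 785 days (within the 1835-day cap) → +785 days → 27 March 2002.

2002-03-27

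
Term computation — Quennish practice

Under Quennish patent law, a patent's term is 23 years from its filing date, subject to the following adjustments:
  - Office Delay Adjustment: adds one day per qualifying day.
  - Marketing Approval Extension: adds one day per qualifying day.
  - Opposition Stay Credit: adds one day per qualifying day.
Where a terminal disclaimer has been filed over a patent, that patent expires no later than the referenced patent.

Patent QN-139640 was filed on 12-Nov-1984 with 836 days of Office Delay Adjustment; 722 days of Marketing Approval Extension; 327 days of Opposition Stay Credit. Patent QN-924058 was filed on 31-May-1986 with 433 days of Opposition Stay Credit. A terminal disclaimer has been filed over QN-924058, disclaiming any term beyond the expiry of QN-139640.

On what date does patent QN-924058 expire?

August 7, 2010

Natural term of QN-924058:
  Base: filing + 23 years → 31 May 2009.
  Opposition Stay Credit: +433 days → 7 August 2010.
Expiry of referenced patent QN-139640:
  Base: filing + 23 years → 12 November 2007.
  Office Delay Adjustment: +836 days → 25 February 2010.
  Marketing Approval Extension: +722 days → 17 February 2012.
  Opposition Stay Credit: +327 days → 9 January 2013.
Terminal disclaimer: QN-924058 expires on the earlier of 7 August 2010 and 9 January 2013.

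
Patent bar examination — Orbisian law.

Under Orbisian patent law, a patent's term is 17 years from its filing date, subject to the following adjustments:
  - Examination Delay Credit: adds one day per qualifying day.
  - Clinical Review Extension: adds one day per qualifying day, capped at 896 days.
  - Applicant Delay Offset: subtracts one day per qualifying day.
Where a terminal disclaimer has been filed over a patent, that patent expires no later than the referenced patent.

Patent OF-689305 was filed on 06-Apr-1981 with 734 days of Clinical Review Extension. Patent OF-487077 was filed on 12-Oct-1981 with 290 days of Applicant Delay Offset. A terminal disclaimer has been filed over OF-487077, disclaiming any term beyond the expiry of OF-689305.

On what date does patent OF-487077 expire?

1997-12-26

Natural term of OF-487077:
  Base: filing + 17 years → 12 October 1998.
  Applicant Delay Offset: −290 days → 26 December 1997.
Expiry of referenced patent OF-689305:
  Base: filing + 17 years → 6 April 1998.
  Clinical Review Extension: 734 days (within the 896-day cap) → +734 days → 9 April 2000.
Terminal disclaimer: OF-487077 expires on the earlier of 26 December 1997 and 9 April 2000.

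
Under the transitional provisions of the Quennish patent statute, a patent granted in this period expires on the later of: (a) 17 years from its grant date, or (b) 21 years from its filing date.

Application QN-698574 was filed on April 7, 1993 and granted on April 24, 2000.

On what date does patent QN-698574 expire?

April 24, 2017

(a) grant + 17 years → 24 April 2017.
(b) filing + 21 years → 7 April 2014.
Later of the two: 24 April 2017.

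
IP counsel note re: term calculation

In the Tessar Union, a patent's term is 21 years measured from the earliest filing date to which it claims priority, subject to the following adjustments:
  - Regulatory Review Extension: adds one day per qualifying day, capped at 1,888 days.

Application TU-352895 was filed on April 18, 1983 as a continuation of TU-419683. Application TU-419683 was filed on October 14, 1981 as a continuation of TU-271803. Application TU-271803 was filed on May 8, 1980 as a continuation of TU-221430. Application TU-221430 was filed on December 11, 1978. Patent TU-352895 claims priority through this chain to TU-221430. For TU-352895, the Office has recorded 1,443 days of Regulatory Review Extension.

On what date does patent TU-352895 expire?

2003-11-23

Earliest priority filing: 11 December 1978.
Base term: 11 December 1978 + 21 years → 11 December 1999.
Regulatory Review Extension: 1443 days (within the 1888-day cap) → +1443 days → 23 November 2003.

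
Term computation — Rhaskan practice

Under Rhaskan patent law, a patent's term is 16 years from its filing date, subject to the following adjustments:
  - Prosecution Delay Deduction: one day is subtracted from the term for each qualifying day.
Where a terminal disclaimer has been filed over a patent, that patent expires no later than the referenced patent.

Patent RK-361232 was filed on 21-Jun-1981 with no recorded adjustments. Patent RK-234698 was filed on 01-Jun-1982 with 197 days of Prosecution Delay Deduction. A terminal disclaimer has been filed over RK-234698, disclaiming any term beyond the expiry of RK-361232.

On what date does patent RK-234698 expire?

Natural term of RK-234698:
  Base: filing + 16 years → 1 June 1998.
  Prosecution Delay Deduction: −197 days → 16 November 1997.
Expiry of referenced patent RK-361232:
  Base: filing + 16 years → 21 June 1997.
Terminal disclaimer: RK-234698 expires on the earlier of 16 November 1997 and 21 June 1997.

June 21, 1997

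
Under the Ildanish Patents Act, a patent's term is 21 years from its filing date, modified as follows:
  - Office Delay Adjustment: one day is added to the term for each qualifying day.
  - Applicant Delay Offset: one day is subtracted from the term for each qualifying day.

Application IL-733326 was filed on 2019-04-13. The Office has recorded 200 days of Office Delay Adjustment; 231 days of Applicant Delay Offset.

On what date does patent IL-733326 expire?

2040-03-13

Base term: filing date + 21 years → 13 April 2040.
Office Delay Adjustment: +200 days → 30 October 2040.
Applicant Delay Offset: −231 days → 13 March 2040.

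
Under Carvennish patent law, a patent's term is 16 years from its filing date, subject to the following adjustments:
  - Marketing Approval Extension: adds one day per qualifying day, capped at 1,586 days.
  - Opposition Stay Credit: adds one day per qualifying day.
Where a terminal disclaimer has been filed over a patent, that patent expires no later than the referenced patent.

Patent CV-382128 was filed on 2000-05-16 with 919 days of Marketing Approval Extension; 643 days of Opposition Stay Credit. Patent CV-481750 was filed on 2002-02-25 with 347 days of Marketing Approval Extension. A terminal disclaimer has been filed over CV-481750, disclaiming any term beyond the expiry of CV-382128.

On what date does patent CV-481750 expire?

Natural term of CV-481750:
  Base: filing + 16 years → 25 February 2018.
  Marketing Approval Extension: 347 days (within the 1586-day cap) → +347 days → 7 February 2019.
Expiry of referenced patent CV-382128:
  Base: filing + 16 years → 16 May 2016.
  Marketing Approval Extension: 919 days (within the 1586-day cap) → +919 days → 21 November 2018.
  Opposition Stay Credit: +643 days → 25 August 2020.
Terminal disclaimer: CV-481750 expires on the earlier of 7 February 2019 and 25 August 2020.

February 7, 2019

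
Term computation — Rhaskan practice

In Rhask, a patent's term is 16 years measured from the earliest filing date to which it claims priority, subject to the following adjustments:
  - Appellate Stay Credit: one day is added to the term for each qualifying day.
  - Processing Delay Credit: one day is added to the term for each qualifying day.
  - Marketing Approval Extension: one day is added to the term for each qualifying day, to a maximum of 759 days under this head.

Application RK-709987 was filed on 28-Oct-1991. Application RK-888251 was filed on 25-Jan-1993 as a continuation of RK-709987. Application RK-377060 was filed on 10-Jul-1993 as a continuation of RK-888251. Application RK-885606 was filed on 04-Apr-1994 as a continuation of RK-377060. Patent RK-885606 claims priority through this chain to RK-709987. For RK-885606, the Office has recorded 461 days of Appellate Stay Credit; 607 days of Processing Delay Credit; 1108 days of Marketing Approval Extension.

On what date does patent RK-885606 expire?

October 28, 2012

Earliest priority filing: 28 October 1991.
Base term: 28 October 1991 + 16 years → 28 October 2007.
Appellate Stay Credit: +461 days → 31 January 2009.
Processing Delay Credit: +607 days → 30 September 2010.
Marketing Approval Extension: 1108 days claimed exceeds the 759-day cap, so +759 days → 28 October 2012.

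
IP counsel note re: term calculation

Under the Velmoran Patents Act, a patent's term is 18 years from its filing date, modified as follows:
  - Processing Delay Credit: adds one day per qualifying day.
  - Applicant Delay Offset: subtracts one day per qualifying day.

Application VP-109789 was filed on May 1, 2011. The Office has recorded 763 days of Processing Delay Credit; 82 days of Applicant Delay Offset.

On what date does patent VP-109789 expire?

Base term: filing date + 18 years → 1 May 2029.
Processing Delay Credit: +763 days → 3 June 2031.
Applicant Delay Offset: −82 days → 13 March 2031.

2031-03-13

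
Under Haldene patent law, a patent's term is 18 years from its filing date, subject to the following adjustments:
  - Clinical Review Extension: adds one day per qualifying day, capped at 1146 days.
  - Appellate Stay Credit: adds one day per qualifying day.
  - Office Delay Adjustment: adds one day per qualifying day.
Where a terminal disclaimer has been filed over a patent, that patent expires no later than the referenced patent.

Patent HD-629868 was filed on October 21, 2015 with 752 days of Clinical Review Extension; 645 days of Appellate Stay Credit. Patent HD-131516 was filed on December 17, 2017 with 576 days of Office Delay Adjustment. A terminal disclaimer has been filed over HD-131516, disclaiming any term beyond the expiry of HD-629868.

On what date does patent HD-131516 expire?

Natural term of HD-131516:
  Base: filing + 18 years → 17 December 2035.
  Office Delay Adjustment: +576 days → 15 July 2037.
Expiry of referenced patent HD-629868:
  Base: filing + 18 years → 21 October 2033.
  Clinical Review Extension: 752 days (within the 1146-day cap) → +752 days → 12 November 2035.
  Appellate Stay Credit: +645 days → 18 August 2037.
Terminal disclaimer: HD-131516 expires on the earlier of 15 July 2037 and 18 August 2037.

July 15, 2037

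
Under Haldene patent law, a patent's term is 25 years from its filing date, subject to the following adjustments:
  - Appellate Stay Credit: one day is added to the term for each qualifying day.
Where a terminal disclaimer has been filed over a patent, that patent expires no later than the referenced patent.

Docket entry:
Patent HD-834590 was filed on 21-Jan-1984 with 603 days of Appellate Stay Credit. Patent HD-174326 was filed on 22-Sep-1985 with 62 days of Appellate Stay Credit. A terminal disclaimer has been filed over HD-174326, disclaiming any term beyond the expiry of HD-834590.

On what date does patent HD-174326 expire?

Natural term of HD-174326:
  Base: filing + 25 years → 22 September 2010.
  Appellate Stay Credit: +62 days → 23 November 2010.
Expiry of referenced patent HD-834590:
  Base: filing + 25 years → 21 January 2009.
  Appellate Stay Credit: +603 days → 16 September 2010.
Terminal disclaimer: HD-174326 expires on the earlier of 23 November 2010 and 16 September 2010.

September 16, 2010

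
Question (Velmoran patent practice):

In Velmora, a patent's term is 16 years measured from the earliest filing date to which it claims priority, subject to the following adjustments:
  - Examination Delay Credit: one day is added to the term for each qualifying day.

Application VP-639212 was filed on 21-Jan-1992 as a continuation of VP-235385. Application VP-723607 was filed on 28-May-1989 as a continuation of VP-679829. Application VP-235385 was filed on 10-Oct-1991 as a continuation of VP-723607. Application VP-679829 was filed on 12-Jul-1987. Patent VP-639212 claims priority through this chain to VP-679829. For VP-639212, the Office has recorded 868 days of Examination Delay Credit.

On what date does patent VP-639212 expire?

Earliest priority filing: 12 July 1987.
Base term: 12 July 1987 + 16 years → 12 July 2003.
Examination Delay Credit: +868 days → 26 November 2005.

November 26, 2005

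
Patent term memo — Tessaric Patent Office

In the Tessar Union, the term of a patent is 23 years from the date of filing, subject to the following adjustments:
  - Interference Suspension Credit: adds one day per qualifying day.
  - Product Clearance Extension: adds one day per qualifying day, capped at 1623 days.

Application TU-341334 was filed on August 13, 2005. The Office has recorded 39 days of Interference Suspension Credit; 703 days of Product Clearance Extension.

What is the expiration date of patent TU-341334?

August 25, 2030

Base term: filing date + 23 years → 13 August 2028.
Interference Suspension Credit: +39 days → 21 September 2028.
Product Clearance Extension: 703 days (within the 1623-day cap) → +703 days → 25 August 2030.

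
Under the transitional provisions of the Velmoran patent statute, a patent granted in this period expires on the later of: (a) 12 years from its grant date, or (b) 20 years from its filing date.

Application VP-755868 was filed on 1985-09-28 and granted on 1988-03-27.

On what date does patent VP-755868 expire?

September 28, 2005

(a) grant + 12 years → 27 March 2000.
(b) filing + 20 years → 28 September 2005.
Later of the two: 28 September 2005.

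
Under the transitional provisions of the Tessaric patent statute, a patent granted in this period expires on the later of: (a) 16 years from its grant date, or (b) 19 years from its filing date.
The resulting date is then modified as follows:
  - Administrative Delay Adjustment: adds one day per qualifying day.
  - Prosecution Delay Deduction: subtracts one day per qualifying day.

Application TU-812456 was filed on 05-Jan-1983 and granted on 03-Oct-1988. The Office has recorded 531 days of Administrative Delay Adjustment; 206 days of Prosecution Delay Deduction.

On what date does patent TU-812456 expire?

2005-08-24

(a) grant + 16 years → 3 October 2004.
(b) filing + 19 years → 5 January 2002.
Later of the two: 3 October 2004.
Administrative Delay Adjustment: +531 days → 18 March 2006.
Prosecution Delay Deduction: −206 days → 24 August 2005.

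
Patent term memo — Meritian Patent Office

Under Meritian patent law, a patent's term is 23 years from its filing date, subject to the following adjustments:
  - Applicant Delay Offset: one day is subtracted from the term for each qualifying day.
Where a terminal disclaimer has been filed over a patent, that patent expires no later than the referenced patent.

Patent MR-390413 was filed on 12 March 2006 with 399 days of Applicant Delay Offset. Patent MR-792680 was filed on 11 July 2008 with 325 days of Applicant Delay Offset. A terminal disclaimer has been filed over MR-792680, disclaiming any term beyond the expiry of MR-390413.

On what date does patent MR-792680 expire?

2028-02-07

Natural term of MR-792680:
  Base: filing + 23 years → 11 July 2031.
  Applicant Delay Offset: −325 days → 20 August 2030.
Expiry of referenced patent MR-390413:
  Base: filing + 23 years → 12 March 2029.
  Applicant Delay Offset: −399 days → 7 February 2028.
Terminal disclaimer: MR-792680 expires on the earlier of 20 August 2030 and 7 February 2028.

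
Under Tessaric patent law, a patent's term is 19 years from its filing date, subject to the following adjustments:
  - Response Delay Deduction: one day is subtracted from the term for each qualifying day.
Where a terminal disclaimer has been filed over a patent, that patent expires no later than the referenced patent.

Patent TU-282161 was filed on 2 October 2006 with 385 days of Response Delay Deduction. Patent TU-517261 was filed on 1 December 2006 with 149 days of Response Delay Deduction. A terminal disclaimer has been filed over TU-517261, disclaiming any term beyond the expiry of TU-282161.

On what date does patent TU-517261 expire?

2024-09-12

Natural term of TU-517261:
  Base: filing + 19 years → 1 December 2025.
  Response Delay Deduction: −149 days → 5 July 2025.
Expiry of referenced patent TU-282161:
  Base: filing + 19 years → 2 October 2025.
  Response Delay Deduction: −385 days → 12 September 2024.
Terminal disclaimer: TU-517261 expires on the earlier of 5 July 2025 and 12 September 2024.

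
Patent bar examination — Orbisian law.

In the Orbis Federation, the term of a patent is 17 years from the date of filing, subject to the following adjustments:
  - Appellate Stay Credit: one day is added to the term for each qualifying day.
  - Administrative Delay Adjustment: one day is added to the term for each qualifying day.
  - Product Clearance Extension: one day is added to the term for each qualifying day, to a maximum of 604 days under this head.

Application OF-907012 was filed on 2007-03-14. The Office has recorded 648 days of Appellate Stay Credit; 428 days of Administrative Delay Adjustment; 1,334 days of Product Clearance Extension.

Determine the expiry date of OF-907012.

2028-10-19

Base term: filing date + 17 years → 14 March 2024.
Appellate Stay Credit: +648 days → 22 December 2025.
Administrative Delay Adjustment: +428 days → 23 February 2027.
Product Clearance Extension: 1334 days claimed exceeds the 604-day cap, so +604 days → 19 October 2028.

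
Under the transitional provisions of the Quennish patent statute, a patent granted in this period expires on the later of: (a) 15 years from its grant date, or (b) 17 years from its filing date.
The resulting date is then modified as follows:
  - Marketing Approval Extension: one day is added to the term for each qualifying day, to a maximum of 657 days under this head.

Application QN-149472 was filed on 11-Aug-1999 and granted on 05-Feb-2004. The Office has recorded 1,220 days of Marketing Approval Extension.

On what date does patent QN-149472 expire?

(a) grant + 15 years → 5 February 2019.
(b) filing + 17 years → 11 August 2016.
Later of the two: 5 February 2019.
Marketing Approval Extension: 1220 days claimed exceeds the 657-day cap, so +657 days → 23 November 2020.

November 23, 2020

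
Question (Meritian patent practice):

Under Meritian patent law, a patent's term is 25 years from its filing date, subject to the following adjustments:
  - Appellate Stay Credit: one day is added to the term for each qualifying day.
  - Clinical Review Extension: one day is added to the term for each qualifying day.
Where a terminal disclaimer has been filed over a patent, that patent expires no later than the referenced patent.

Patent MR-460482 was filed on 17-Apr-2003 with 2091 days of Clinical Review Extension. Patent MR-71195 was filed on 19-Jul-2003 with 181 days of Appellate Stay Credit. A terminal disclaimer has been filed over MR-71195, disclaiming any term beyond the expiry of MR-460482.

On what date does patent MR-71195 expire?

Natural term of MR-71195:
  Base: filing + 25 years → 19 July 2028.
  Appellate Stay Credit: +181 days → 16 January 2029.
Expiry of referenced patent MR-460482:
  Base: filing + 25 years → 17 April 2028.
  Clinical Review Extension: +2091 days → 7 January 2034.
Terminal disclaimer: MR-71195 expires on the earlier of 16 January 2029 and 7 January 2034.

January 16, 2029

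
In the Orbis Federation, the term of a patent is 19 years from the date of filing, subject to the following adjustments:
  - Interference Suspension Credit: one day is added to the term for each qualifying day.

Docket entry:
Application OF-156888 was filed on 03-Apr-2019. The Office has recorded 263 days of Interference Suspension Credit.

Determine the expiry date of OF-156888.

December 22, 2038

Base term: filing date + 19 years → 3 April 2038.
Interference Suspension Credit: +263 days → 22 December 2038.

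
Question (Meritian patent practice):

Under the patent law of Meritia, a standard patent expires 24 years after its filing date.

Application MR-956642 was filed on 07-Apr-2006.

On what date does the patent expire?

2030-04-07

Filing date + 24 years → 7 April 2030.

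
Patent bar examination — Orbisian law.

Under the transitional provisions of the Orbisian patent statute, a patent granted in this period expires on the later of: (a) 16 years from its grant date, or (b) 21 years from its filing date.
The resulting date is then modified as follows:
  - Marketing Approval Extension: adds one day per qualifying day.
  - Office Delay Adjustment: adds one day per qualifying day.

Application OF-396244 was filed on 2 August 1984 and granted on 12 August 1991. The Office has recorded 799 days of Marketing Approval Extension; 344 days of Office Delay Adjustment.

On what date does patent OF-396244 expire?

(a) grant + 16 years → 12 August 2007.
(b) filing + 21 years → 2 August 2005.
Later of the two: 12 August 2007.
Marketing Approval Extension: +799 days → 19 October 2009.
Office Delay Adjustment: +344 days → 28 September 2010.

2010-09-28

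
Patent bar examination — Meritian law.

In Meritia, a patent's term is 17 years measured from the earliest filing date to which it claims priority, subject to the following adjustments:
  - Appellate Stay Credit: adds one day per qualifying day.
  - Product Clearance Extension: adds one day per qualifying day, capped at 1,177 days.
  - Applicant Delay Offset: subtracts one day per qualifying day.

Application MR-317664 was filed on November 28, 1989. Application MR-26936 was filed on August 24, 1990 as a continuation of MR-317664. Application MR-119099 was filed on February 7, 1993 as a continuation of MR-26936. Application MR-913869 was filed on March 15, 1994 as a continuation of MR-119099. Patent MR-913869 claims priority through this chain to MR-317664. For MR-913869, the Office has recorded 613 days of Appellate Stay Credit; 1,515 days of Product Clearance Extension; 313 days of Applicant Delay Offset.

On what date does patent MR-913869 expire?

Earliest priority filing: 28 November 1989.
Base term: 28 November 1989 + 17 years → 28 November 2006.
Appellate Stay Credit: +613 days → 2 August 2008.
Product Clearance Extension: 1515 days claimed exceeds the 1177-day cap, so +1177 days → 23 October 2011.
Applicant Delay Offset: −313 days → 14 December 2010.

December 14, 2010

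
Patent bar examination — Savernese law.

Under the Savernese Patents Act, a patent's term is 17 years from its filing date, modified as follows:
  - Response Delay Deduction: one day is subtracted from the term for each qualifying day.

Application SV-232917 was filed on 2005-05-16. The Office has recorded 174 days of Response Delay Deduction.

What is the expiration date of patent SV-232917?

2021-11-23

Base term: filing date + 17 years → 16 May 2022.
Response Delay Deduction: −174 days → 23 November 2021.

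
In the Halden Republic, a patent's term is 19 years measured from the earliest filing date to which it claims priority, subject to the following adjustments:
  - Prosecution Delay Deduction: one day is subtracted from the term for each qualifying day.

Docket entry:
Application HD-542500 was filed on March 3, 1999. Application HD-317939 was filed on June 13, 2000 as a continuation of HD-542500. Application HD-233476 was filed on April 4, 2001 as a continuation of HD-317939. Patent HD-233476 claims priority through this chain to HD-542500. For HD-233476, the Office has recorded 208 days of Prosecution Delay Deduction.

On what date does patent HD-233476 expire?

Earliest priority filing: 3 March 1999.
Base term: 3 March 1999 + 19 years → 3 March 2018.
Prosecution Delay Deduction: −208 days → 7 August 2017.

August 7, 2017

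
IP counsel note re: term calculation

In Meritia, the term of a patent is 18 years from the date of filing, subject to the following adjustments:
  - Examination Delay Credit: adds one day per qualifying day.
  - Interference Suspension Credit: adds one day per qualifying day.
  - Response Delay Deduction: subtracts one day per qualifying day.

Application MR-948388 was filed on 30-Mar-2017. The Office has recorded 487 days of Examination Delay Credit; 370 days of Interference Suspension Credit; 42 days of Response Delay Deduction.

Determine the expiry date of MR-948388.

June 22, 2037

Base term: filing date + 18 years → 30 March 2035.
Examination Delay Credit: +487 days → 29 July 2036.
Interference Suspension Credit: +370 days → 3 August 2037.
Response Delay Deduction: −42 days → 22 June 2037.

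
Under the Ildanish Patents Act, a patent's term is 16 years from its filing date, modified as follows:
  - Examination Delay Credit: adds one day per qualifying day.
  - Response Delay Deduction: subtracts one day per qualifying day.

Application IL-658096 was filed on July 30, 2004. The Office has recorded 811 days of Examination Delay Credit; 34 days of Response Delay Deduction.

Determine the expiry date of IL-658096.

2022-09-15

Base term: filing date + 16 years → 30 July 2020.
Examination Delay Credit: +811 days → 19 October 2022.
Response Delay Deduction: −34 days → 15 September 2022.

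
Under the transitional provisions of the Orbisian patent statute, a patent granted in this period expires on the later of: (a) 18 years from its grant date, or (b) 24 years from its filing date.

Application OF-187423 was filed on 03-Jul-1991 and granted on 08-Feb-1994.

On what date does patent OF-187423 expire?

July 3, 2015

(a) grant + 18 years → 8 February 2012.
(b) filing + 24 years → 3 July 2015.
Later of the two: 3 July 2015.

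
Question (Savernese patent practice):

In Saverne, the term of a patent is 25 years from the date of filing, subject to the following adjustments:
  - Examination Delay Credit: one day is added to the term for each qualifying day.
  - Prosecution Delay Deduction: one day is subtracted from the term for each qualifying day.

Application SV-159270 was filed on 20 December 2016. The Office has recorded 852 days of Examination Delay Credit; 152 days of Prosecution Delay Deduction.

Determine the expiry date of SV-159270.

Base term: filing date + 25 years → 20 December 2041.
Examination Delay Credit: +852 days → 20 April 2044.
Prosecution Delay Deduction: −152 days → 20 November 2043.

2043-11-20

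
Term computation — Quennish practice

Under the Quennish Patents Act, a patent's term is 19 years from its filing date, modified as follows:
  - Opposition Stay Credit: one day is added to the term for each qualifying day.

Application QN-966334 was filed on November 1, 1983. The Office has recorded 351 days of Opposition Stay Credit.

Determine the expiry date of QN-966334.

October 18, 2003

Base term: filing date + 19 years → 1 November 2002.
Opposition Stay Credit: +351 days → 18 October 2003.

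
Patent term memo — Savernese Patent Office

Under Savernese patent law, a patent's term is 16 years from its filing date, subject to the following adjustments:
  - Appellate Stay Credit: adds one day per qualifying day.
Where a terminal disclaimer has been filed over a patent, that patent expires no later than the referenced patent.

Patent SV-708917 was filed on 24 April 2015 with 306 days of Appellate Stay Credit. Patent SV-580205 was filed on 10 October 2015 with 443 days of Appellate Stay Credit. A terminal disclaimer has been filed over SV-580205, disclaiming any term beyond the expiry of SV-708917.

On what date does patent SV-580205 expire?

2032-02-24

Natural term of SV-580205:
  Base: filing + 16 years → 10 October 2031.
  Appellate Stay Credit: +443 days → 26 December 2032.
Expiry of referenced patent SV-708917:
  Base: filing + 16 years → 24 April 2031.
  Appellate Stay Credit: +306 days → 24 February 2032.
Terminal disclaimer: SV-580205 expires on the earlier of 26 December 2032 and 24 February 2032.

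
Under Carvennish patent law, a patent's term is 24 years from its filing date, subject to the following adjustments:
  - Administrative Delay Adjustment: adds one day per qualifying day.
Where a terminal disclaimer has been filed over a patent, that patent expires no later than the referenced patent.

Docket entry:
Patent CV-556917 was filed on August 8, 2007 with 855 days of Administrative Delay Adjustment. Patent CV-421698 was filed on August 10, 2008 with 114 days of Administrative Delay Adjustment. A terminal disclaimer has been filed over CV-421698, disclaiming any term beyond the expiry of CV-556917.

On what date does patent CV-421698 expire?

2032-12-02

Natural term of CV-421698:
  Base: filing + 24 years → 10 August 2032.
  Administrative Delay Adjustment: +114 days → 2 December 2032.
Expiry of referenced patent CV-556917:
  Base: filing + 24 years → 8 August 2031.
  Administrative Delay Adjustment: +855 days → 10 December 2033.
Terminal disclaimer: CV-421698 expires on the earlier of 2 December 2032 and 10 December 2033.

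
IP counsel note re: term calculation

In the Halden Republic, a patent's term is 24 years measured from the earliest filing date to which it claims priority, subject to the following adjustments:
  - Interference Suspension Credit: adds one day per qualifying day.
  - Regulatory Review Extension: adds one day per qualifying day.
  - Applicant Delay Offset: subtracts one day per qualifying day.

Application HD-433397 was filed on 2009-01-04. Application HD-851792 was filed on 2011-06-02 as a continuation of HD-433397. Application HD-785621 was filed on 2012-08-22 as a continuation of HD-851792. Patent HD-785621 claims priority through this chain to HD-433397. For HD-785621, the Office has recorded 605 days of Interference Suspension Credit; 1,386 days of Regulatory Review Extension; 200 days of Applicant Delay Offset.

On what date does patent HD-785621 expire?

November 30, 2037

Earliest priority filing: 4 January 2009.
Base term: 4 January 2009 + 24 years → 4 January 2033.
Interference Suspension Credit: +605 days → 1 September 2034.
Regulatory Review Extension: +1386 days → 18 June 2038.
Applicant Delay Offset: −200 days → 30 November 2037.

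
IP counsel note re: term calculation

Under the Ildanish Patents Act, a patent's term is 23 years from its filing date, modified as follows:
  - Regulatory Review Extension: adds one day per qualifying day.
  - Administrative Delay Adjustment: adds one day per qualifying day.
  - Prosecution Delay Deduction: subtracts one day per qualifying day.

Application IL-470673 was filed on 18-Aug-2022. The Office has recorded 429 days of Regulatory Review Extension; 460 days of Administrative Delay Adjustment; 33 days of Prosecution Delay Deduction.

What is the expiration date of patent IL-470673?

December 22, 2047

Base term: filing date + 23 years → 18 August 2045.
Regulatory Review Extension: +429 days → 21 October 2046.
Administrative Delay Adjustment: +460 days → 24 January 2048.
Prosecution Delay Deduction: −33 days → 22 December 2047.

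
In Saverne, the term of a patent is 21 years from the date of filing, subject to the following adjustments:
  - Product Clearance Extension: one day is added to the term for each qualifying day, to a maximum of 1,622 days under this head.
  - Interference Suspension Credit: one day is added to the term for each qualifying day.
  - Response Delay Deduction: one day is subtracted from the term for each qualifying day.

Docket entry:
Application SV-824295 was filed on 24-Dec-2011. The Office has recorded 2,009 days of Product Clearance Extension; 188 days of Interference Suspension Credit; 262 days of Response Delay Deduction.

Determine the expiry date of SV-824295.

2037-03-21

Base term: filing date + 21 years → 24 December 2032.
Product Clearance Extension: 2009 days claimed exceeds the 1622-day cap, so +1622 days → 3 June 2037.
Interference Suspension Credit: +188 days → 8 December 2037.
Response Delay Deduction: −262 days → 21 March 2037.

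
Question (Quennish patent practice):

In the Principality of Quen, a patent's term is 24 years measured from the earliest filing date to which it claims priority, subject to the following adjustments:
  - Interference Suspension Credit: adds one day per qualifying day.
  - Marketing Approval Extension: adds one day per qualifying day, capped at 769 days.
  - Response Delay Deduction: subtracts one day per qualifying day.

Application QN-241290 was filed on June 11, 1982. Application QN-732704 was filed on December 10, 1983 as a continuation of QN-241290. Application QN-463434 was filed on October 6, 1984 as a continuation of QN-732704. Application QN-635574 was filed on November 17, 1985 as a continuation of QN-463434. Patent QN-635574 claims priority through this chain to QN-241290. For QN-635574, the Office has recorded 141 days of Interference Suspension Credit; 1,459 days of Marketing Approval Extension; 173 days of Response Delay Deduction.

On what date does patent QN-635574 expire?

June 17, 2008

Earliest priority filing: 11 June 1982.
Base term: 11 June 1982 + 24 years → 11 June 2006.
Interference Suspension Credit: +141 days → 30 October 2006.
Marketing Approval Extension: 1459 days claimed exceeds the 769-day cap, so +769 days → 7 December 2008.
Response Delay Deduction: −173 days → 17 June 2008.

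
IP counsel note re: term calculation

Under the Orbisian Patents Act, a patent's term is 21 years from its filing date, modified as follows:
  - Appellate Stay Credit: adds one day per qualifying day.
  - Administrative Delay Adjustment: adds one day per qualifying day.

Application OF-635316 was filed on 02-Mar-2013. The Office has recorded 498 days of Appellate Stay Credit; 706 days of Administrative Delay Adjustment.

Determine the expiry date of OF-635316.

Base term: filing date + 21 years → 2 March 2034.
Appellate Stay Credit: +498 days → 13 July 2035.
Administrative Delay Adjustment: +706 days → 18 June 2037.

2037-06-18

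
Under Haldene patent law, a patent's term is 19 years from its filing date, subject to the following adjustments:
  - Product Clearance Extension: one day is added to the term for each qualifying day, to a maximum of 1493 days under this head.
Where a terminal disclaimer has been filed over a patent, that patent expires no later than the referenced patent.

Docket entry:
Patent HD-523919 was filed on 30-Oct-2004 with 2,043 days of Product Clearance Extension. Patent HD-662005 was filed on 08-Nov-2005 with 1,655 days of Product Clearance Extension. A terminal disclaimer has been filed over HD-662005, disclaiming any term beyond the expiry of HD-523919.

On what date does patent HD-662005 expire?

December 1, 2027

Natural term of HD-662005:
  Base: filing + 19 years → 8 November 2024.
  Product Clearance Extension: 1655 days claimed exceeds the 1493-day cap, so +1493 days → 10 December 2028.
Expiry of referenced patent HD-523919:
  Base: filing + 19 years → 30 October 2023.
  Product Clearance Extension: 2043 days claimed exceeds the 1493-day cap, so +1493 days → 1 December 2027.
Terminal disclaimer: HD-662005 expires on the earlier of 10 December 2028 and 1 December 2027.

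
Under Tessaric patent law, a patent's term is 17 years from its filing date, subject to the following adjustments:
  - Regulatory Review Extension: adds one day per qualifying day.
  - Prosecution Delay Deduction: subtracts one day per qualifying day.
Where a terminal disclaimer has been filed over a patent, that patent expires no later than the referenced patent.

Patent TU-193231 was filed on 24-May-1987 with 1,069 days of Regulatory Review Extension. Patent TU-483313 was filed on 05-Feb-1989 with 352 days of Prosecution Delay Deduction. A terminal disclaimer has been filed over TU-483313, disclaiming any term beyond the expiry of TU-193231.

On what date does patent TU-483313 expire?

February 18, 2005

Natural term of TU-483313:
  Base: filing + 17 years → 5 February 2006.
  Prosecution Delay Deduction: −352 days → 18 February 2005.
Expiry of referenced patent TU-193231:
  Base: filing + 17 years → 24 May 2004.
  Regulatory Review Extension: +1069 days → 28 April 2007.
Terminal disclaimer: TU-483313 expires on the earlier of 18 February 2005 and 28 April 2007.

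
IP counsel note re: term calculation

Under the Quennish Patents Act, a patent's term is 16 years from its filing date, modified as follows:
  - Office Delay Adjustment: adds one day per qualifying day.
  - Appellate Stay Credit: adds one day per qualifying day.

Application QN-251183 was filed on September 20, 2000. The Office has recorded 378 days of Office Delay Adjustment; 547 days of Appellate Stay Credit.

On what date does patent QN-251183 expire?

Base term: filing date + 16 years → 20 September 2016.
Office Delay Adjustment: +378 days → 3 October 2017.
Appellate Stay Credit: +547 days → 3 April 2019.

April 3, 2019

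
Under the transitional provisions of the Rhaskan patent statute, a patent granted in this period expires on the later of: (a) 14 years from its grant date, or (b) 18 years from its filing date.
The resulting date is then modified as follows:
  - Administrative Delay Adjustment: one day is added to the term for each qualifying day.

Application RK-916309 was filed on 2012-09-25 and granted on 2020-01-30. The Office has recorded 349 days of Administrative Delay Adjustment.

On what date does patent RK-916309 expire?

(a) grant + 14 years → 30 January 2034.
(b) filing + 18 years → 25 September 2030.
Later of the two: 30 January 2034.
Administrative Delay Adjustment: +349 days → 14 January 2035.

January 14, 2035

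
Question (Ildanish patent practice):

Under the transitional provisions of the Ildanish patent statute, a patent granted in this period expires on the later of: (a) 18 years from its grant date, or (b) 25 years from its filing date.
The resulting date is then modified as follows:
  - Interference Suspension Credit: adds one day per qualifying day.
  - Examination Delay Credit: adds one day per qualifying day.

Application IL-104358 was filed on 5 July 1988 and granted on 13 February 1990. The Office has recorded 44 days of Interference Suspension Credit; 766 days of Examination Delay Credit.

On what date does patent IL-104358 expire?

September 23, 2015

(a) grant + 18 years → 13 February 2008.
(b) filing + 25 years → 5 July 2013.
Later of the two: 5 July 2013.
Interference Suspension Credit: +44 days → 18 August 2013.
Examination Delay Credit: +766 days → 23 September 2015.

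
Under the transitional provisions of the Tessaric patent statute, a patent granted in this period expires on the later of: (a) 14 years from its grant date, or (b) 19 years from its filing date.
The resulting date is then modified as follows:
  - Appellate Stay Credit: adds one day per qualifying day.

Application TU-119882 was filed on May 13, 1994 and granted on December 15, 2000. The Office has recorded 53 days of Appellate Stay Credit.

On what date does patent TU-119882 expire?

(a) grant + 14 years → 15 December 2014.
(b) filing + 19 years → 13 May 2013.
Later of the two: 15 December 2014.
Appellate Stay Credit: +53 days → 6 February 2015.

2015-02-06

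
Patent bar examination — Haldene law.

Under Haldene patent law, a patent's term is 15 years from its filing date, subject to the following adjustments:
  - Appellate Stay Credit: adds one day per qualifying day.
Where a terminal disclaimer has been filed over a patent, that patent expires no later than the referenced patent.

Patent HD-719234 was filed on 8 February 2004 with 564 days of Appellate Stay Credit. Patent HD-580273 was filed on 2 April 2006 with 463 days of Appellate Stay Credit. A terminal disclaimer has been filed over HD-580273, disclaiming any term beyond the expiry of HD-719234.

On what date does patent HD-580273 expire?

August 25, 2020

Natural term of HD-580273:
  Base: filing + 15 years → 2 April 2021.
  Appellate Stay Credit: +463 days → 9 July 2022.
Expiry of referenced patent HD-719234:
  Base: filing + 15 years → 8 February 2019.
  Appellate Stay Credit: +564 days → 25 August 2020.
Terminal disclaimer: HD-580273 expires on the earlier of 9 July 2022 and 25 August 2020.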